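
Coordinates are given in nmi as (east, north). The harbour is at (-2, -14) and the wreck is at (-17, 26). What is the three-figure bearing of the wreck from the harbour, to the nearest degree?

339°

Δeast = -17 − -2 = -15.00; Δnorth = 26 − -14 = 40.00.
Bearing = atan2(Δeast, Δnorth) mod 360° = 339.44° ≈ 339°.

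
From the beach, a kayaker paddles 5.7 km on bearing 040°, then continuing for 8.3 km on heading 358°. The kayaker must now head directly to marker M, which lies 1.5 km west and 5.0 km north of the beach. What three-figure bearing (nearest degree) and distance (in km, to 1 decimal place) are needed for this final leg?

Leg 1 (040°, 5.7 km): east 5.7 sin 40° = 3.66, north 5.7 cos 40° = 4.37
Leg 2 (358°, 8.3 km): east 8.3 sin 358° = -0.29, north 8.3 cos 358° = 8.29
Current position: (3.37, 12.66). Target: (-1.5, 5.0). Remaining: Δeast = -4.87, Δnorth = -7.66.
Bearing = atan2(-4.87, -7.66) mod 360° = 212.46°; distance = √((-4.87)² + (-7.66)²) = 9.080 km.

212°, 9.1 km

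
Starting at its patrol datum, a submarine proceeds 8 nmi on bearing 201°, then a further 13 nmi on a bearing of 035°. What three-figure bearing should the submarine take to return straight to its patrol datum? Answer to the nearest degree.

Leg 1 (201°, 8 nmi): east 8 sin 201° = -2.87, north 8 cos 201° = -7.47
Leg 2 (035°, 13 nmi): east 13 sin 35° = 7.46, north 13 cos 35° = 10.65
Net displacement: 4.59 east, 3.18 north. Direction back to start is (-4.59, -3.18): bearing = atan2(-4.59, -3.18) mod 360° = 235.28° ≈ 235°.

235°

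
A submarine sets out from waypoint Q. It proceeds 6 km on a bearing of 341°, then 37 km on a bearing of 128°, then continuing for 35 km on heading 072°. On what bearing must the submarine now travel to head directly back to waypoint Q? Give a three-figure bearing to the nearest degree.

Leg 1 (341°, 6 km): east 6 sin 341° = -1.95, north 6 cos 341° = 5.67
Leg 2 (128°, 37 km): east 37 sin 128° = 29.16, north 37 cos 128° = -22.78
Leg 3 (072°, 35 km): east 35 sin 72° = 33.29, north 35 cos 72° = 10.82
Net displacement: 60.49 east, -6.29 north. Direction back to start is (-60.49, 6.29): bearing = atan2(-60.49, 6.29) mod 360° = 275.94° ≈ 276°.

276°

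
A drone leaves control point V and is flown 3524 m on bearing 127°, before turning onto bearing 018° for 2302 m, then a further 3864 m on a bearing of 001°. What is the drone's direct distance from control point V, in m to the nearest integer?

Leg 1 (127°, 3524 m): east 3524 sin 127° = 2814.39, north 3524 cos 127° = -2120.80
Leg 2 (018°, 2302 m): east 2302 sin 18° = 711.36, north 2302 cos 18° = 2189.33
Leg 3 (001°, 3864 m): east 3864 sin 1° = 67.44, north 3864 cos 1° = 3863.41
Net: 3593.18 east, 3931.95 north. Distance = √((3593.18)² + (3931.95)²) = 5326.461 m.

5326 m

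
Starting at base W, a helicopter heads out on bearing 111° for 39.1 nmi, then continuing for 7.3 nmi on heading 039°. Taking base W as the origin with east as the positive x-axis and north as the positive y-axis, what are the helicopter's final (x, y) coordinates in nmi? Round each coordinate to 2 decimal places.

(41.10, -8.34)

Leg 1 (111°, 39.1 nmi): east 39.1 sin 111° = 36.50, north 39.1 cos 111° = -14.01
Leg 2 (039°, 7.3 nmi): east 7.3 sin 39° = 4.59, north 7.3 cos 39° = 5.67
Summing: 41.10 nmi east, -8.34 nmi north → (41.10, -8.34).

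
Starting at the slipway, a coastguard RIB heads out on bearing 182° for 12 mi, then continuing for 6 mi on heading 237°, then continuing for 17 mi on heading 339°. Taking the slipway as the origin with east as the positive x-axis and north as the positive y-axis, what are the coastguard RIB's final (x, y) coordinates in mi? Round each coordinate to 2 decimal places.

Leg 1 (182°, 12 mi): east 12 sin 182° = -0.42, north 12 cos 182° = -11.99
Leg 2 (237°, 6 mi): east 6 sin 237° = -5.03, north 6 cos 237° = -3.27
Leg 3 (339°, 17 mi): east 17 sin 339° = -6.09, north 17 cos 339° = 15.87
Summing: -11.54 mi east, 0.61 mi north → (-11.54, 0.61).

(-11.54, 0.61)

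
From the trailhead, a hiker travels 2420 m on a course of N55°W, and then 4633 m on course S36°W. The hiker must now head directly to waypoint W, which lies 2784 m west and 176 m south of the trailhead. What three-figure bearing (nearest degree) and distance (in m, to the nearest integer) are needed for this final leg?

Leg 1 (N55°W, 2420 m): east 2420 sin 305° = -1982.35, north 2420 cos 305° = 1388.05
Leg 2 (S36°W, 4633 m): east 4633 sin 216° = -2723.21, north 4633 cos 216° = -3748.18
Current position: (-4705.56, -2360.12). Target: (-2784, -176). Remaining: Δeast = 1921.56, Δnorth = 2184.12.
Bearing = atan2(1921.56, 2184.12) mod 360° = 41.34°; distance = √((1921.56)² + (2184.12)²) = 2909.083 m.

041°, 2909 m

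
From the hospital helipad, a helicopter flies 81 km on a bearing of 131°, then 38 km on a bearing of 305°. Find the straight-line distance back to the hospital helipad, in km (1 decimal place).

Leg 1 (131°, 81 km): east 81 sin 131° = 61.13, north 81 cos 131° = -53.14
Leg 2 (305°, 38 km): east 38 sin 305° = -31.13, north 38 cos 305° = 21.80
Net: 30.00 east, -31.34 north. Distance = √((30.00)² + (-31.34)²) = 43.390 km.

43.4 km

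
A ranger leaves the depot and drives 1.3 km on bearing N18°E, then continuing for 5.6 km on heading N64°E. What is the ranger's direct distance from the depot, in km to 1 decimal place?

6.6 km

Leg 1 (N18°E, 1.3 km): east 1.3 sin 18° = 0.40, north 1.3 cos 18° = 1.24
Leg 2 (N64°E, 5.6 km): east 5.6 sin 64° = 5.03, north 5.6 cos 64° = 2.45
Net: 5.43 east, 3.69 north. Distance = √((5.43)² + (3.69)²) = 6.570 km.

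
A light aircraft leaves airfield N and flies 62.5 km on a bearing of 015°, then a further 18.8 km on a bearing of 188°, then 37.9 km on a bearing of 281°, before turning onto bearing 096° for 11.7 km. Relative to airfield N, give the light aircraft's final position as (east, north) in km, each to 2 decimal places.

(-12.01, 47.76)

Leg 1 (015°, 62.5 km): east 62.5 sin 15° = 16.18, north 62.5 cos 15° = 60.37
Leg 2 (188°, 18.8 km): east 18.8 sin 188° = -2.62, north 18.8 cos 188° = -18.62
Leg 3 (281°, 37.9 km): east 37.9 sin 281° = -37.20, north 37.9 cos 281° = 7.23
Leg 4 (096°, 11.7 km): east 11.7 sin 96° = 11.64, north 11.7 cos 96° = -1.22
Summing: -12.01 km east, 47.76 km north → (-12.01, 47.76).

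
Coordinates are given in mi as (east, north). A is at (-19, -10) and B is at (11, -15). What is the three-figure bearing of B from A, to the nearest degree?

Δeast = 11 − -19 = 30.00; Δnorth = -15 − -10 = -5.00.
Bearing = atan2(Δeast, Δnorth) mod 360° = 99.46° ≈ 099°.

099°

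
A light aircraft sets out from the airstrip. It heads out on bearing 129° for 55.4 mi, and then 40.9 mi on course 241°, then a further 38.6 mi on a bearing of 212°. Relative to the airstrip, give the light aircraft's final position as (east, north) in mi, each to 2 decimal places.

(-13.17, -87.43)

Leg 1 (129°, 55.4 mi): east 55.4 sin 129° = 43.05, north 55.4 cos 129° = -34.86
Leg 2 (241°, 40.9 mi): east 40.9 sin 241° = -35.77, north 40.9 cos 241° = -19.83
Leg 3 (212°, 38.6 mi): east 38.6 sin 212° = -20.45, north 38.6 cos 212° = -32.73
Summing: -13.17 mi east, -87.43 mi north → (-13.17, -87.43).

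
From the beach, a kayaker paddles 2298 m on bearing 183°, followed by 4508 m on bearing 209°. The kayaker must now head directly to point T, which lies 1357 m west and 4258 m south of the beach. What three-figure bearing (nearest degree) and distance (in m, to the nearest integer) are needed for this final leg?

Leg 1 (183°, 2298 m): east 2298 sin 183° = -120.27, north 2298 cos 183° = -2294.85
Leg 2 (209°, 4508 m): east 4508 sin 209° = -2185.52, north 4508 cos 209° = -3942.79
Current position: (-2305.79, -6237.64). Target: (-1357, -4258). Remaining: Δeast = 948.79, Δnorth = 1979.64.
Bearing = atan2(948.79, 1979.64) mod 360° = 25.61°; distance = √((948.79)² + (1979.64)²) = 2195.259 m.

026°, 2195 m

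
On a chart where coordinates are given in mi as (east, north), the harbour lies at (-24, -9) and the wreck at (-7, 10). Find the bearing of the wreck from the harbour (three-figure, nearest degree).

042°

Δeast = -7 − -24 = 17.00; Δnorth = 10 − -9 = 19.00.
Bearing = atan2(Δeast, Δnorth) mod 360° = 41.82° ≈ 042°.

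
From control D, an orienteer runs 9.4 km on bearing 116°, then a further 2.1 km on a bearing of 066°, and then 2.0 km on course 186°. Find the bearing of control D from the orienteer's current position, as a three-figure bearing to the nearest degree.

297°

Leg 1 (116°, 9.4 km): east 9.4 sin 116° = 8.45, north 9.4 cos 116° = -4.12
Leg 2 (066°, 2.1 km): east 2.1 sin 66° = 1.92, north 2.1 cos 66° = 0.85
Leg 3 (186°, 2.0 km): east 2.0 sin 186° = -0.21, north 2.0 cos 186° = -1.99
Net displacement: 10.16 east, -5.26 north. Direction back to start is (-10.16, 5.26): bearing = atan2(-10.16, 5.26) mod 360° = 297.36° ≈ 297°.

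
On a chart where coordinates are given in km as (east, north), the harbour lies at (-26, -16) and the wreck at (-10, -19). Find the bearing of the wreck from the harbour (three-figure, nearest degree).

Δeast = -10 − -26 = 16.00; Δnorth = -19 − -16 = -3.00.
Bearing = atan2(Δeast, Δnorth) mod 360° = 100.62° ≈ 101°.

101°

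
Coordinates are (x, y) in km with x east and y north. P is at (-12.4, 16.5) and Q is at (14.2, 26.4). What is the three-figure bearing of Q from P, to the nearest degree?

070°

Δeast = 14.2 − -12.4 = 26.60; Δnorth = 26.4 − 16.5 = 9.90.
Bearing = atan2(Δeast, Δnorth) mod 360° = 69.59° ≈ 070°.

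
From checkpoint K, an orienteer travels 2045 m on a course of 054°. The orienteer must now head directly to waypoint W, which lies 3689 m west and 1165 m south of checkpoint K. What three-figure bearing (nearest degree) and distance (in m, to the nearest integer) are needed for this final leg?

Leg 1 (054°, 2045 m): east 2045 sin 54° = 1654.44, north 2045 cos 54° = 1202.02
Current position: (1654.44, 1202.02). Target: (-3689, -1165). Remaining: Δeast = -5343.44, Δnorth = -2367.02.
Bearing = atan2(-5343.44, -2367.02) mod 360° = 246.11°; distance = √((-5343.44)² + (-2367.02)²) = 5844.240 m.

246°, 5844 m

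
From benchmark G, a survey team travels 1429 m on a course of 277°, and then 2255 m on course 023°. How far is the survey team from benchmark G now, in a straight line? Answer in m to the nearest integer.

Leg 1 (277°, 1429 m): east 1429 sin 277° = -1418.35, north 1429 cos 277° = 174.15
Leg 2 (023°, 2255 m): east 2255 sin 23° = 881.10, north 2255 cos 23° = 2075.74
Net: -537.25 east, 2249.89 north. Distance = √((-537.25)² + (2249.89)²) = 2313.145 m.

2313 m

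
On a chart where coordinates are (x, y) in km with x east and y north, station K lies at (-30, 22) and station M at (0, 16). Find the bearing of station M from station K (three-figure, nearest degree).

Δeast = 0 − -30 = 30.00; Δnorth = 16 − 22 = -6.00.
Bearing = atan2(Δeast, Δnorth) mod 360° = 101.31° ≈ 101°.

101°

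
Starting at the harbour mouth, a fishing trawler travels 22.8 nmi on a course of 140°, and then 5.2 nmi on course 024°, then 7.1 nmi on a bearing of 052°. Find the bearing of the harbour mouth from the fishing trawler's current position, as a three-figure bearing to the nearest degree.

Leg 1 (140°, 22.8 nmi): east 22.8 sin 140° = 14.66, north 22.8 cos 140° = -17.47
Leg 2 (024°, 5.2 nmi): east 5.2 sin 24° = 2.12, north 5.2 cos 24° = 4.75
Leg 3 (052°, 7.1 nmi): east 7.1 sin 52° = 5.59, north 7.1 cos 52° = 4.37
Net displacement: 22.37 east, -8.34 north. Direction back to start is (-22.37, 8.34): bearing = atan2(-22.37, 8.34) mod 360° = 290.46° ≈ 290°.

290°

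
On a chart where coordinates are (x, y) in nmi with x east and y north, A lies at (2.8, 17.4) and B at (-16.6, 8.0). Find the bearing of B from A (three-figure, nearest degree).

244°

Δeast = -16.6 − 2.8 = -19.40; Δnorth = 8.0 − 17.4 = -9.40.
Bearing = atan2(Δeast, Δnorth) mod 360° = 244.15° ≈ 244°.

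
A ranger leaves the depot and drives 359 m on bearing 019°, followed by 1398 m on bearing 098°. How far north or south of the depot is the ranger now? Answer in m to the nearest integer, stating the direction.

145 m north

Leg 1 (019°, 359 m): east 359 sin 19° = 116.88, north 359 cos 19° = 339.44
Leg 2 (098°, 1398 m): east 1398 sin 98° = 1384.39, north 1398 cos 98° = -194.56
Net north component: 144.88 m.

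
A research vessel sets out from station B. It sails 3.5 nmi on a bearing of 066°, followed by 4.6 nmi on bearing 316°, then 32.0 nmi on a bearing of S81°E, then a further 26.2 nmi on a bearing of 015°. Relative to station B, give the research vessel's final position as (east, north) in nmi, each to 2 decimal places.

Leg 1 (066°, 3.5 nmi): east 3.5 sin 66° = 3.20, north 3.5 cos 66° = 1.42
Leg 2 (316°, 4.6 nmi): east 4.6 sin 316° = -3.20, north 4.6 cos 316° = 3.31
Leg 3 (S81°E, 32.0 nmi): east 32.0 sin 99° = 31.61, north 32.0 cos 99° = -5.01
Leg 4 (015°, 26.2 nmi): east 26.2 sin 15° = 6.78, north 26.2 cos 15° = 25.31
Summing: 38.39 nmi east, 25.03 nmi north → (38.39, 25.03).

(38.39, 25.03)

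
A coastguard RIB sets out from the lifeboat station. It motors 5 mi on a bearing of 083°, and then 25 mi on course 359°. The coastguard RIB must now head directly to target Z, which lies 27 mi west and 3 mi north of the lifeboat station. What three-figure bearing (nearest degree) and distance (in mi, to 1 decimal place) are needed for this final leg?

Leg 1 (083°, 5 mi): east 5 sin 83° = 4.96, north 5 cos 83° = 0.61
Leg 2 (359°, 25 mi): east 25 sin 359° = -0.44, north 25 cos 359° = 25.00
Current position: (4.53, 25.61). Target: (-27, 3). Remaining: Δeast = -31.53, Δnorth = -22.61.
Bearing = atan2(-31.53, -22.61) mod 360° = 234.36°; distance = √((-31.53)² + (-22.61)²) = 38.793 mi.

234°, 38.8 mi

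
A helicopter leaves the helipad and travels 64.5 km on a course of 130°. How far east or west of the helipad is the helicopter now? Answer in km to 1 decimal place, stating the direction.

49.4 km east

Leg 1 (130°, 64.5 km): east 64.5 sin 130° = 49.41, north 64.5 cos 130° = -41.46
Net east component: 49.41 km.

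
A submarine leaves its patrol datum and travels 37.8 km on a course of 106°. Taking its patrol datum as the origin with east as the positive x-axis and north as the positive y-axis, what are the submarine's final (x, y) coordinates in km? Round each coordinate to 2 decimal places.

(36.34, -10.42)

Leg 1 (106°, 37.8 km): east 37.8 sin 106° = 36.34, north 37.8 cos 106° = -10.42
Summing: 36.34 km east, -10.42 km north → (36.34, -10.42).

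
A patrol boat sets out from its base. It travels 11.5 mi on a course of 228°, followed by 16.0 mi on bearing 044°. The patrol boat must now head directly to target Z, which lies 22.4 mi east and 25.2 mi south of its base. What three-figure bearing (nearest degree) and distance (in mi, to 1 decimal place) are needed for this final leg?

Leg 1 (228°, 11.5 mi): east 11.5 sin 228° = -8.55, north 11.5 cos 228° = -7.70
Leg 2 (044°, 16.0 mi): east 16.0 sin 44° = 11.11, north 16.0 cos 44° = 11.51
Current position: (2.57, 3.81). Target: (22.4, -25.2). Remaining: Δeast = 19.83, Δnorth = -29.01.
Bearing = atan2(19.83, -29.01) mod 360° = 145.65°; distance = √((19.83)² + (-29.01)²) = 35.144 mi.

146°, 35.1 mi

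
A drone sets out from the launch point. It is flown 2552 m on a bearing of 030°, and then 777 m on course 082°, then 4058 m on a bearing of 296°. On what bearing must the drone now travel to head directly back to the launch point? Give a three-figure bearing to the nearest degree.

159°

Leg 1 (030°, 2552 m): east 2552 sin 30° = 1276.00, north 2552 cos 30° = 2210.10
Leg 2 (082°, 777 m): east 777 sin 82° = 769.44, north 777 cos 82° = 108.14
Leg 3 (296°, 4058 m): east 4058 sin 296° = -3647.31, north 4058 cos 296° = 1778.91
Net displacement: -1601.87 east, 4097.14 north. Direction back to start is (1601.87, -4097.14): bearing = atan2(1601.87, -4097.14) mod 360° = 158.65° ≈ 159°.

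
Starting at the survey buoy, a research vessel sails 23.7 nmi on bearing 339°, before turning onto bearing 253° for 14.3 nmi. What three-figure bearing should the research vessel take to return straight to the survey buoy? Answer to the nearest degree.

Leg 1 (339°, 23.7 nmi): east 23.7 sin 339° = -8.49, north 23.7 cos 339° = 22.13
Leg 2 (253°, 14.3 nmi): east 14.3 sin 253° = -13.68, north 14.3 cos 253° = -4.18
Net displacement: -22.17 east, 17.94 north. Direction back to start is (22.17, -17.94): bearing = atan2(22.17, -17.94) mod 360° = 128.99° ≈ 129°.

129°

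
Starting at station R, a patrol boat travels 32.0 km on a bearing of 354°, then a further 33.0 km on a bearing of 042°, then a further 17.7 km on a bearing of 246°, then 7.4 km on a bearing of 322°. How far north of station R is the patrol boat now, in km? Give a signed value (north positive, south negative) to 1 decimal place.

Leg 1 (354°, 32.0 km): east 32.0 sin 354° = -3.34, north 32.0 cos 354° = 31.82
Leg 2 (042°, 33.0 km): east 33.0 sin 42° = 22.08, north 33.0 cos 42° = 24.52
Leg 3 (246°, 17.7 km): east 17.7 sin 246° = -16.17, north 17.7 cos 246° = -7.20
Leg 4 (322°, 7.4 km): east 7.4 sin 322° = -4.56, north 7.4 cos 322° = 5.83
Net north component: 54.98 km.

55.0 km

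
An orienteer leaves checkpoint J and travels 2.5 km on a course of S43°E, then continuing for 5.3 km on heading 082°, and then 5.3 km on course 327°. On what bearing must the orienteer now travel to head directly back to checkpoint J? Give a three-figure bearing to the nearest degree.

Leg 1 (S43°E, 2.5 km): east 2.5 sin 137° = 1.70, north 2.5 cos 137° = -1.83
Leg 2 (082°, 5.3 km): east 5.3 sin 82° = 5.25, north 5.3 cos 82° = 0.74
Leg 3 (327°, 5.3 km): east 5.3 sin 327° = -2.89, north 5.3 cos 327° = 4.44
Net displacement: 4.07 east, 3.35 north. Direction back to start is (-4.07, -3.35): bearing = atan2(-4.07, -3.35) mod 360° = 230.49° ≈ 230°.

230°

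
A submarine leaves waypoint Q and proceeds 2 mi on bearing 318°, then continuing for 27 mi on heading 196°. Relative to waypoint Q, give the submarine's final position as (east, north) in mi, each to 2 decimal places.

Leg 1 (318°, 2 mi): east 2 sin 318° = -1.34, north 2 cos 318° = 1.49
Leg 2 (196°, 27 mi): east 27 sin 196° = -7.44, north 27 cos 196° = -25.95
Summing: -8.78 mi east, -24.47 mi north → (-8.78, -24.47).

(-8.78, -24.47)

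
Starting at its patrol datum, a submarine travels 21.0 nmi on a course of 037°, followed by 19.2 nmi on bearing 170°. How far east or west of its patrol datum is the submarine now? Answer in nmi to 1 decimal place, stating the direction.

16.0 nmi east

Leg 1 (037°, 21.0 nmi): east 21.0 sin 37° = 12.64, north 21.0 cos 37° = 16.77
Leg 2 (170°, 19.2 nmi): east 19.2 sin 170° = 3.33, north 19.2 cos 170° = -18.91
Net east component: 15.97 nmi.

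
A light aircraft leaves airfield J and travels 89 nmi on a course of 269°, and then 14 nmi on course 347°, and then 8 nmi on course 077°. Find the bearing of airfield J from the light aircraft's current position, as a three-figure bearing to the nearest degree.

Leg 1 (269°, 89 nmi): east 89 sin 269° = -88.99, north 89 cos 269° = -1.55
Leg 2 (347°, 14 nmi): east 14 sin 347° = -3.15, north 14 cos 347° = 13.64
Leg 3 (077°, 8 nmi): east 8 sin 77° = 7.79, north 8 cos 77° = 1.80
Net displacement: -84.34 east, 13.89 north. Direction back to start is (84.34, -13.89): bearing = atan2(84.34, -13.89) mod 360° = 99.35° ≈ 099°.

099°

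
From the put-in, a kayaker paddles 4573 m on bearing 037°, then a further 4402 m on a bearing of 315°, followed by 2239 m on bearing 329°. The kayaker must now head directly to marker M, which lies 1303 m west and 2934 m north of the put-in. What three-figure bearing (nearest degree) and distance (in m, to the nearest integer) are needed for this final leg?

178°, 5754 m

Leg 1 (037°, 4573 m): east 4573 sin 37° = 2752.10, north 4573 cos 37° = 3652.16
Leg 2 (315°, 4402 m): east 4402 sin 315° = -3112.68, north 4402 cos 315° = 3112.68
Leg 3 (329°, 2239 m): east 2239 sin 329° = -1153.17, north 2239 cos 329° = 1919.20
Current position: (-1513.75, 8684.04). Target: (-1303, 2934). Remaining: Δeast = 210.75, Δnorth = -5750.04.
Bearing = atan2(210.75, -5750.04) mod 360° = 177.90°; distance = √((210.75)² + (-5750.04)²) = 5753.903 m.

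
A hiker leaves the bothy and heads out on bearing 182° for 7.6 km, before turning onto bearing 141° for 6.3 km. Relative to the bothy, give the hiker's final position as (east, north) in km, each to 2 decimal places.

Leg 1 (182°, 7.6 km): east 7.6 sin 182° = -0.27, north 7.6 cos 182° = -7.60
Leg 2 (141°, 6.3 km): east 6.3 sin 141° = 3.96, north 6.3 cos 141° = -4.90
Summing: 3.70 km east, -12.49 km north → (3.70, -12.49).

(3.70, -12.49)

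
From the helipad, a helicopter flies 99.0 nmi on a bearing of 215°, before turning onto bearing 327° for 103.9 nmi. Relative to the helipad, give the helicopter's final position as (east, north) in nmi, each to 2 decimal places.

Leg 1 (215°, 99.0 nmi): east 99.0 sin 215° = -56.78, north 99.0 cos 215° = -81.10
Leg 2 (327°, 103.9 nmi): east 103.9 sin 327° = -56.59, north 103.9 cos 327° = 87.14
Summing: -113.37 nmi east, 6.04 nmi north → (-113.37, 6.04).

(-113.37, 6.04)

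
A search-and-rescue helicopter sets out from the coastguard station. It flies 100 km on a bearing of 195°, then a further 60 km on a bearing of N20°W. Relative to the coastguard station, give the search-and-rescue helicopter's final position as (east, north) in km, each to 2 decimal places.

Leg 1 (195°, 100 km): east 100 sin 195° = -25.88, north 100 cos 195° = -96.59
Leg 2 (N20°W, 60 km): east 60 sin 340° = -20.52, north 60 cos 340° = 56.38
Summing: -46.40 km east, -40.21 km north → (-46.40, -40.21).

(-46.40, -40.21)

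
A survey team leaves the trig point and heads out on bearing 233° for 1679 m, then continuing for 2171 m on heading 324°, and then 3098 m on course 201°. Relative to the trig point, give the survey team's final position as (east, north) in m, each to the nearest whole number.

(-3727, -2146)

Leg 1 (233°, 1679 m): east 1679 sin 233° = -1340.91, north 1679 cos 233° = -1010.45
Leg 2 (324°, 2171 m): east 2171 sin 324° = -1276.08, north 2171 cos 324° = 1756.38
Leg 3 (201°, 3098 m): east 3098 sin 201° = -1110.22, north 3098 cos 201° = -2892.23
Summing: -3727.21 m east, -2146.30 m north → (-3727, -2146).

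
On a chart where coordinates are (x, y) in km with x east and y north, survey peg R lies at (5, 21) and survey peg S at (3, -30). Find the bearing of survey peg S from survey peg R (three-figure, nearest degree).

182°

Δeast = 3 − 5 = -2.00; Δnorth = -30 − 21 = -51.00.
Bearing = atan2(Δeast, Δnorth) mod 360° = 182.25° ≈ 182°.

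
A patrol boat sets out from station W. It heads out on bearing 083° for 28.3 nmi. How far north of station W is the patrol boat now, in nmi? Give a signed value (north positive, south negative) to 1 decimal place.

3.4 nmi

Leg 1 (083°, 28.3 nmi): east 28.3 sin 83° = 28.09, north 28.3 cos 83° = 3.45
Net north component: 3.45 nmi.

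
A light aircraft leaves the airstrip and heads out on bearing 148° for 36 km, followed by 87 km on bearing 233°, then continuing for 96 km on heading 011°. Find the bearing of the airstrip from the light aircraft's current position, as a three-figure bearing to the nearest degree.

Leg 1 (148°, 36 km): east 36 sin 148° = 19.08, north 36 cos 148° = -30.53
Leg 2 (233°, 87 km): east 87 sin 233° = -69.48, north 87 cos 233° = -52.36
Leg 3 (011°, 96 km): east 96 sin 11° = 18.32, north 96 cos 11° = 94.24
Net displacement: -32.09 east, 11.35 north. Direction back to start is (32.09, -11.35): bearing = atan2(32.09, -11.35) mod 360° = 109.48° ≈ 109°.

109°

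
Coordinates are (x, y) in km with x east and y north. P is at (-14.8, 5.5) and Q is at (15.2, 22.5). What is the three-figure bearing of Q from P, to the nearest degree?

Δeast = 15.2 − -14.8 = 30.00; Δnorth = 22.5 − 5.5 = 17.00.
Bearing = atan2(Δeast, Δnorth) mod 360° = 60.46° ≈ 060°.

060°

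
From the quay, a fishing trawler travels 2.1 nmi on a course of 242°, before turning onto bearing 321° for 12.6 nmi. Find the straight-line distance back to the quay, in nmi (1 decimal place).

13.2 nmi

Leg 1 (242°, 2.1 nmi): east 2.1 sin 242° = -1.85, north 2.1 cos 242° = -0.99
Leg 2 (321°, 12.6 nmi): east 12.6 sin 321° = -7.93, north 12.6 cos 321° = 9.79
Net: -9.78 east, 8.81 north. Distance = √((-9.78)² + (8.81)²) = 13.163 nmi.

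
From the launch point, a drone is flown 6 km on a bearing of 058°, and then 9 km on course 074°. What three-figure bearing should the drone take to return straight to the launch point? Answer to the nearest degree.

Leg 1 (058°, 6 km): east 6 sin 58° = 5.09, north 6 cos 58° = 3.18
Leg 2 (074°, 9 km): east 9 sin 74° = 8.65, north 9 cos 74° = 2.48
Net displacement: 13.74 east, 5.66 north. Direction back to start is (-13.74, -5.66): bearing = atan2(-13.74, -5.66) mod 360° = 247.61° ≈ 248°.

248°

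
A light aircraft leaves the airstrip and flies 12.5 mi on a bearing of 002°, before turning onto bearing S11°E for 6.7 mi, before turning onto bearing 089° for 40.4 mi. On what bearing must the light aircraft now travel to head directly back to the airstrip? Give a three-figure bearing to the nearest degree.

261°

Leg 1 (002°, 12.5 mi): east 12.5 sin 2° = 0.44, north 12.5 cos 2° = 12.49
Leg 2 (S11°E, 6.7 mi): east 6.7 sin 169° = 1.28, north 6.7 cos 169° = -6.58
Leg 3 (089°, 40.4 mi): east 40.4 sin 89° = 40.39, north 40.4 cos 89° = 0.71
Net displacement: 42.11 east, 6.62 north. Direction back to start is (-42.11, -6.62): bearing = atan2(-42.11, -6.62) mod 360° = 261.06° ≈ 261°.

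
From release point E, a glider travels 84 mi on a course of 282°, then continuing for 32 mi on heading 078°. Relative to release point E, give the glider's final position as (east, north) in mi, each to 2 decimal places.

Leg 1 (282°, 84 mi): east 84 sin 282° = -82.16, north 84 cos 282° = 17.46
Leg 2 (078°, 32 mi): east 32 sin 78° = 31.30, north 32 cos 78° = 6.65
Summing: -50.86 mi east, 24.12 mi north → (-50.86, 24.12).

(-50.86, 24.12)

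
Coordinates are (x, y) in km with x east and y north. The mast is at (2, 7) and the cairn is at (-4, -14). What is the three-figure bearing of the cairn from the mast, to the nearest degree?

196°

Δeast = -4 − 2 = -6.00; Δnorth = -14 − 7 = -21.00.
Bearing = atan2(Δeast, Δnorth) mod 360° = 195.95° ≈ 196°.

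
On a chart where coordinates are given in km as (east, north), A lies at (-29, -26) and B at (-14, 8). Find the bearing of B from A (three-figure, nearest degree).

Δeast = -14 − -29 = 15.00; Δnorth = 8 − -26 = 34.00.
Bearing = atan2(Δeast, Δnorth) mod 360° = 23.81° ≈ 024°.

024°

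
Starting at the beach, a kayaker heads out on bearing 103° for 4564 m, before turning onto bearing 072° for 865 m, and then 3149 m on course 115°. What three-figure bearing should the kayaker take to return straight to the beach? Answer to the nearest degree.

Leg 1 (103°, 4564 m): east 4564 sin 103° = 4447.02, north 4564 cos 103° = -1026.68
Leg 2 (072°, 865 m): east 865 sin 72° = 822.66, north 865 cos 72° = 267.30
Leg 3 (115°, 3149 m): east 3149 sin 115° = 2853.96, north 3149 cos 115° = -1330.82
Net displacement: 8123.65 east, -2090.20 north. Direction back to start is (-8123.65, 2090.20): bearing = atan2(-8123.65, 2090.20) mod 360° = 284.43° ≈ 284°.

284°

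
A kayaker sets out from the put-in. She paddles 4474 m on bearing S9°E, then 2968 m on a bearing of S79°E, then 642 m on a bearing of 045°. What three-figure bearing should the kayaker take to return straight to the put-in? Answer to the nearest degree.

318°

Leg 1 (S9°E, 4474 m): east 4474 sin 171° = 699.89, north 4474 cos 171° = -4418.92
Leg 2 (S79°E, 2968 m): east 2968 sin 101° = 2913.47, north 2968 cos 101° = -566.32
Leg 3 (045°, 642 m): east 642 sin 45° = 453.96, north 642 cos 45° = 453.96
Net displacement: 4067.32 east, -4531.28 north. Direction back to start is (-4067.32, 4531.28): bearing = atan2(-4067.32, 4531.28) mod 360° = 318.09° ≈ 318°.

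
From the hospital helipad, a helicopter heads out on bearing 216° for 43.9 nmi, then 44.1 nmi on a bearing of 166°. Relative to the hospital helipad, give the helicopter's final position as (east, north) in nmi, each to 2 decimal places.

Leg 1 (216°, 43.9 nmi): east 43.9 sin 216° = -25.80, north 43.9 cos 216° = -35.52
Leg 2 (166°, 44.1 nmi): east 44.1 sin 166° = 10.67, north 44.1 cos 166° = -42.79
Summing: -15.14 nmi east, -78.31 nmi north → (-15.14, -78.31).

(-15.14, -78.31)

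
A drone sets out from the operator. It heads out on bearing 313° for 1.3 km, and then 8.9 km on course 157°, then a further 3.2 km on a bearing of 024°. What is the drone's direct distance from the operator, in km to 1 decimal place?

Leg 1 (313°, 1.3 km): east 1.3 sin 313° = -0.95, north 1.3 cos 313° = 0.89
Leg 2 (157°, 8.9 km): east 8.9 sin 157° = 3.48, north 8.9 cos 157° = -8.19
Leg 3 (024°, 3.2 km): east 3.2 sin 24° = 1.30, north 3.2 cos 24° = 2.92
Net: 3.83 east, -4.38 north. Distance = √((3.83)² + (-4.38)²) = 5.819 km.

5.8 km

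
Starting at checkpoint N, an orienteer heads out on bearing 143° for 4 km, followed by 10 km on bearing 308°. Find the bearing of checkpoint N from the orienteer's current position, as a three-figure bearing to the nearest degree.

Leg 1 (143°, 4 km): east 4 sin 143° = 2.41, north 4 cos 143° = -3.19
Leg 2 (308°, 10 km): east 10 sin 308° = -7.88, north 10 cos 308° = 6.16
Net displacement: -5.47 east, 2.96 north. Direction back to start is (5.47, -2.96): bearing = atan2(5.47, -2.96) mod 360° = 118.42° ≈ 118°.

118°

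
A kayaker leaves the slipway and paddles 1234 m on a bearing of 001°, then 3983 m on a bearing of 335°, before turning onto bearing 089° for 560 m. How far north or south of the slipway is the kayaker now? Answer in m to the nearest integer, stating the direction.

4853 m north

Leg 1 (001°, 1234 m): east 1234 sin 1° = 21.54, north 1234 cos 1° = 1233.81
Leg 2 (335°, 3983 m): east 3983 sin 335° = -1683.29, north 3983 cos 335° = 3609.82
Leg 3 (089°, 560 m): east 560 sin 89° = 559.91, north 560 cos 89° = 9.77
Net north component: 4853.41 m.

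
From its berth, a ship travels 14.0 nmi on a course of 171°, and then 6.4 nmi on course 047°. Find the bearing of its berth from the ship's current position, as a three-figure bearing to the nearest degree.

Leg 1 (171°, 14.0 nmi): east 14.0 sin 171° = 2.19, north 14.0 cos 171° = -13.83
Leg 2 (047°, 6.4 nmi): east 6.4 sin 47° = 4.68, north 6.4 cos 47° = 4.36
Net displacement: 6.87 east, -9.46 north. Direction back to start is (-6.87, 9.46): bearing = atan2(-6.87, 9.46) mod 360° = 324.02° ≈ 324°.

324°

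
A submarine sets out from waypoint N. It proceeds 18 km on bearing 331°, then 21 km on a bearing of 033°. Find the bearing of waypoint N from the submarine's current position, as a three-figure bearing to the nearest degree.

185°

Leg 1 (331°, 18 km): east 18 sin 331° = -8.73, north 18 cos 331° = 15.74
Leg 2 (033°, 21 km): east 21 sin 33° = 11.44, north 21 cos 33° = 17.61
Net displacement: 2.71 east, 33.36 north. Direction back to start is (-2.71, -33.36): bearing = atan2(-2.71, -33.36) mod 360° = 184.65° ≈ 185°.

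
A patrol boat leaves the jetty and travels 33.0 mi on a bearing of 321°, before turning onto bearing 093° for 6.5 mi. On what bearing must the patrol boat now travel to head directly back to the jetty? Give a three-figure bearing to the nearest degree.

Leg 1 (321°, 33.0 mi): east 33.0 sin 321° = -20.77, north 33.0 cos 321° = 25.65
Leg 2 (093°, 6.5 mi): east 6.5 sin 93° = 6.49, north 6.5 cos 93° = -0.34
Net displacement: -14.28 east, 25.31 north. Direction back to start is (14.28, -25.31): bearing = atan2(14.28, -25.31) mod 360° = 150.57° ≈ 151°.

151°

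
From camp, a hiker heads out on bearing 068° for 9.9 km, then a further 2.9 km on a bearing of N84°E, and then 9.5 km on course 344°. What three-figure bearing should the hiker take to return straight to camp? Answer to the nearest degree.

Leg 1 (068°, 9.9 km): east 9.9 sin 68° = 9.18, north 9.9 cos 68° = 3.71
Leg 2 (N84°E, 2.9 km): east 2.9 sin 84° = 2.88, north 2.9 cos 84° = 0.30
Leg 3 (344°, 9.5 km): east 9.5 sin 344° = -2.62, north 9.5 cos 344° = 9.13
Net displacement: 9.44 east, 13.14 north. Direction back to start is (-9.44, -13.14): bearing = atan2(-9.44, -13.14) mod 360° = 215.70° ≈ 216°.

216°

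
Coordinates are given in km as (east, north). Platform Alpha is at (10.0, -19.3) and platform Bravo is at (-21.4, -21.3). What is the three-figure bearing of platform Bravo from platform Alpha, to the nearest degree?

266°

Δeast = -21.4 − 10.0 = -31.40; Δnorth = -21.3 − -19.3 = -2.00.
Bearing = atan2(Δeast, Δnorth) mod 360° = 266.36° ≈ 266°.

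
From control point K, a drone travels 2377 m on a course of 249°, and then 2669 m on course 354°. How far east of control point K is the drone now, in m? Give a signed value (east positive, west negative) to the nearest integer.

Leg 1 (249°, 2377 m): east 2377 sin 249° = -2219.12, north 2377 cos 249° = -851.84
Leg 2 (354°, 2669 m): east 2669 sin 354° = -278.99, north 2669 cos 354° = 2654.38
Net east component: -2498.11 m.

-2498 m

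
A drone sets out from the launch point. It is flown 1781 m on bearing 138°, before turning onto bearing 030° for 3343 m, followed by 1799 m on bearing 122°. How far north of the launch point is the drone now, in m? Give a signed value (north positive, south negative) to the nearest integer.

Leg 1 (138°, 1781 m): east 1781 sin 138° = 1191.72, north 1781 cos 138° = -1323.54
Leg 2 (030°, 3343 m): east 3343 sin 30° = 1671.50, north 3343 cos 30° = 2895.12
Leg 3 (122°, 1799 m): east 1799 sin 122° = 1525.64, north 1799 cos 122° = -953.32
Net north component: 618.26 m.

618 m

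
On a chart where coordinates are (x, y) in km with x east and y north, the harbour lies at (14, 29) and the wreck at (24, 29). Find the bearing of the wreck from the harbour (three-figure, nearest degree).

090°

Δeast = 24 − 14 = 10.00; Δnorth = 29 − 29 = 0.00.
Bearing = atan2(Δeast, Δnorth) mod 360° = 90.00° ≈ 090°.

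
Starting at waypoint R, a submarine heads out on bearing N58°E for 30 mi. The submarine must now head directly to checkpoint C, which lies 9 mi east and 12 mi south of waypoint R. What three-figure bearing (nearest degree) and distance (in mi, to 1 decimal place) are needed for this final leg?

Leg 1 (N58°E, 30 mi): east 30 sin 58° = 25.44, north 30 cos 58° = 15.90
Current position: (25.44, 15.90). Target: (9, -12). Remaining: Δeast = -16.44, Δnorth = -27.90.
Bearing = atan2(-16.44, -27.90) mod 360° = 210.51°; distance = √((-16.44)² + (-27.90)²) = 32.382 mi.

211°, 32.4 mi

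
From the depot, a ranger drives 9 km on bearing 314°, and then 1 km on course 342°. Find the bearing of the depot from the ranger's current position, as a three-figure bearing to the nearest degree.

137°

Leg 1 (314°, 9 km): east 9 sin 314° = -6.47, north 9 cos 314° = 6.25
Leg 2 (342°, 1 km): east 1 sin 342° = -0.31, north 1 cos 342° = 0.95
Net displacement: -6.78 east, 7.20 north. Direction back to start is (6.78, -7.20): bearing = atan2(6.78, -7.20) mod 360° = 136.72° ≈ 137°.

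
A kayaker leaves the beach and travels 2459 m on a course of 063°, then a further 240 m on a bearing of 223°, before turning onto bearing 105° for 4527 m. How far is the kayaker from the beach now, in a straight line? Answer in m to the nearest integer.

Leg 1 (063°, 2459 m): east 2459 sin 63° = 2190.99, north 2459 cos 63° = 1116.36
Leg 2 (223°, 240 m): east 240 sin 223° = -163.68, north 240 cos 223° = -175.52
Leg 3 (105°, 4527 m): east 4527 sin 105° = 4372.75, north 4527 cos 105° = -1171.67
Net: 6400.05 east, -230.84 north. Distance = √((6400.05)² + (-230.84)²) = 6404.213 m.

6404 m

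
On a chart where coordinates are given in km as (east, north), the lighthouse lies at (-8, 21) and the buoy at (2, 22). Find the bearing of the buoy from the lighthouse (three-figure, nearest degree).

Δeast = 2 − -8 = 10.00; Δnorth = 22 − 21 = 1.00.
Bearing = atan2(Δeast, Δnorth) mod 360° = 84.29° ≈ 084°.

084°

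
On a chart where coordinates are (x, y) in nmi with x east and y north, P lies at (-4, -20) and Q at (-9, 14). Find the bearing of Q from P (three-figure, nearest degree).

Δeast = -9 − -4 = -5.00; Δnorth = 14 − -20 = 34.00.
Bearing = atan2(Δeast, Δnorth) mod 360° = 351.63° ≈ 352°.

352°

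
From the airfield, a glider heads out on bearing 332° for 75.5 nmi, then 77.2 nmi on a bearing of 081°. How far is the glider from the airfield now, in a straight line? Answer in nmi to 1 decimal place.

Leg 1 (332°, 75.5 nmi): east 75.5 sin 332° = -35.45, north 75.5 cos 332° = 66.66
Leg 2 (081°, 77.2 nmi): east 77.2 sin 81° = 76.25, north 77.2 cos 81° = 12.08
Net: 40.80 east, 78.74 north. Distance = √((40.80)² + (78.74)²) = 88.684 nmi.

88.7 nmi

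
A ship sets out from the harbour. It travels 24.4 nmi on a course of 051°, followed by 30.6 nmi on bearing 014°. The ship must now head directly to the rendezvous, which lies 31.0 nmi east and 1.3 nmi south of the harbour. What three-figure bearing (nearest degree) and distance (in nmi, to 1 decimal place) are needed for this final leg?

Leg 1 (051°, 24.4 nmi): east 24.4 sin 51° = 18.96, north 24.4 cos 51° = 15.36
Leg 2 (014°, 30.6 nmi): east 30.6 sin 14° = 7.40, north 30.6 cos 14° = 29.69
Current position: (26.37, 45.05). Target: (31.0, -1.3). Remaining: Δeast = 4.63, Δnorth = -46.35.
Bearing = atan2(4.63, -46.35) mod 360° = 174.29°; distance = √((4.63)² + (-46.35)²) = 46.578 nmi.

174°, 46.6 nmi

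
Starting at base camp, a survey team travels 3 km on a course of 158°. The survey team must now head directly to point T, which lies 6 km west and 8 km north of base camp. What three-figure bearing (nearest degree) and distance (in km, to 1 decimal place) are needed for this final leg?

327°, 12.9 km

Leg 1 (158°, 3 km): east 3 sin 158° = 1.12, north 3 cos 158° = -2.78
Current position: (1.12, -2.78). Target: (-6, 8). Remaining: Δeast = -7.12, Δnorth = 10.78.
Bearing = atan2(-7.12, 10.78) mod 360° = 326.55°; distance = √((-7.12)² + (10.78)²) = 12.922 km.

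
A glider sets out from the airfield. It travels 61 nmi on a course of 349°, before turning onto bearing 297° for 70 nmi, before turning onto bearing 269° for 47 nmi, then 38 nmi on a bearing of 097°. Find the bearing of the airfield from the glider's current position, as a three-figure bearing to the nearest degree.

Leg 1 (349°, 61 nmi): east 61 sin 349° = -11.64, north 61 cos 349° = 59.88
Leg 2 (297°, 70 nmi): east 70 sin 297° = -62.37, north 70 cos 297° = 31.78
Leg 3 (269°, 47 nmi): east 47 sin 269° = -46.99, north 47 cos 269° = -0.82
Leg 4 (097°, 38 nmi): east 38 sin 97° = 37.72, north 38 cos 97° = -4.63
Net displacement: -83.29 east, 86.21 north. Direction back to start is (83.29, -86.21): bearing = atan2(83.29, -86.21) mod 360° = 135.99° ≈ 136°.

136°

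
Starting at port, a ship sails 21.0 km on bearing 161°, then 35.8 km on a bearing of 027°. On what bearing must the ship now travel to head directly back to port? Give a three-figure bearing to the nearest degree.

242°

Leg 1 (161°, 21.0 km): east 21.0 sin 161° = 6.84, north 21.0 cos 161° = -19.86
Leg 2 (027°, 35.8 km): east 35.8 sin 27° = 16.25, north 35.8 cos 27° = 31.90
Net displacement: 23.09 east, 12.04 north. Direction back to start is (-23.09, -12.04): bearing = atan2(-23.09, -12.04) mod 360° = 242.46° ≈ 242°.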